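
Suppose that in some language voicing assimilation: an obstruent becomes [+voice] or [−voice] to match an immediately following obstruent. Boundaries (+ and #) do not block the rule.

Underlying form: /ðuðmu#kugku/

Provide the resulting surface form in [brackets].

[ðuðmu#kukku]

/g/ before /k/ (voiceless) → [k]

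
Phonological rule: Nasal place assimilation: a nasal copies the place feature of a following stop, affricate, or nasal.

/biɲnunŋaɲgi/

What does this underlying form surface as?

/ɲ/ before /n/ (alveolar) → [n]
/n/ before /ŋ/ (velar) → [ŋ]
/ɲ/ before /g/ (velar) → [ŋ]

[binnuŋŋaŋgi]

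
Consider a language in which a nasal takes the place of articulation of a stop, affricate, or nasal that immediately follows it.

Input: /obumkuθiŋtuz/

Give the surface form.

/m/ before /k/ (velar) → [ŋ]
/ŋ/ before /t/ (alveolar) → [n]

[obuŋkuθintuz]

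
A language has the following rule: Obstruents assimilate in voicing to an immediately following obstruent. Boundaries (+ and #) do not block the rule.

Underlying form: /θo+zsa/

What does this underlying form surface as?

/z/ before /s/ (voiceless) → [s]

[θo+ssa]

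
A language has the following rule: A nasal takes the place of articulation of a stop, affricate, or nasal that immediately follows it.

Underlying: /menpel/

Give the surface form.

/n/ before /p/ (labial) → [m]

[mempel]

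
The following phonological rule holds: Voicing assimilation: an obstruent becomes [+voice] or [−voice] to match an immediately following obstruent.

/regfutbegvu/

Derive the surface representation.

[rekfudbegvu]

/g/ before /f/ (voiceless) → [k]
/t/ before /b/ (voiced) → [d]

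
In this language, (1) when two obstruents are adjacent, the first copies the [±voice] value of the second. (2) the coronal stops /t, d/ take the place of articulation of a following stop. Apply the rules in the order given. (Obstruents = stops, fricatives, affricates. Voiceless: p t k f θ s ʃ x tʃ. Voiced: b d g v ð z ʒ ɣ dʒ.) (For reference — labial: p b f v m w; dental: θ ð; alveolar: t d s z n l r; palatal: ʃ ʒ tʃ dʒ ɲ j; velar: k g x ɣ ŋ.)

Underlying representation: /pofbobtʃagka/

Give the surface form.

[povboptʃakka]

Rule 1: /f/ before /b/ (voiced) → [v]
Rule 1: /b/ before /tʃ/ (voiceless) → [p]
Rule 1: /g/ before /k/ (voiceless) → [k]
After rule 1: povboptʃakka
Rule 2: no segment meets the rule's conditions; no change.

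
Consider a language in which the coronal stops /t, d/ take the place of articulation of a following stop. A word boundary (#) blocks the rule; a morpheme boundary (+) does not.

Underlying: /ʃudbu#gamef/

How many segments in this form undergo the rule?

1

/d/ before /b/ (labial) → [b]
1 segment changes.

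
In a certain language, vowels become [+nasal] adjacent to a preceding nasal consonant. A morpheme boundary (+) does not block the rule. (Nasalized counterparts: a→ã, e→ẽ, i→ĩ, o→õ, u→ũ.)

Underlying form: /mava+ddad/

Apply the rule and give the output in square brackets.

[mãva+ddad]

/a/ after nasal /m/ → [ã]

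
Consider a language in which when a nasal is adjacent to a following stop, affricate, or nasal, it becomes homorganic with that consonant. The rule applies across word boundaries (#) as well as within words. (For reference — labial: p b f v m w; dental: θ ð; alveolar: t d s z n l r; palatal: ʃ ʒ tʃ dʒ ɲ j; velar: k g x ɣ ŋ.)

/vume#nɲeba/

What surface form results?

/n/ before /ɲ/ (palatal) → [ɲ]

[vume#ɲɲeba]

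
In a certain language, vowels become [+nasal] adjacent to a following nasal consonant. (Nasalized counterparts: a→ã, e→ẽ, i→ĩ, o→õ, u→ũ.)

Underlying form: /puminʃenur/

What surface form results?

/u/ before nasal /m/ → [ũ]
/i/ before nasal /n/ → [ĩ]
/e/ before nasal /n/ → [ẽ]

[pũmĩnʃẽnur]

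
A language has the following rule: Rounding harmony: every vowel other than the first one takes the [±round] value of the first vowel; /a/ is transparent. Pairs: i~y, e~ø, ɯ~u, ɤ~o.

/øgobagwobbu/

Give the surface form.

no segment meets the rule's conditions; no change.

[øgobagwobbu]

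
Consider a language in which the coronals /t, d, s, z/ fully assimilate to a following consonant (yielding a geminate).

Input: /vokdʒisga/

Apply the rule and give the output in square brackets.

[vokdʒigga]

/s/ before /g/ → [g] (total assimilation)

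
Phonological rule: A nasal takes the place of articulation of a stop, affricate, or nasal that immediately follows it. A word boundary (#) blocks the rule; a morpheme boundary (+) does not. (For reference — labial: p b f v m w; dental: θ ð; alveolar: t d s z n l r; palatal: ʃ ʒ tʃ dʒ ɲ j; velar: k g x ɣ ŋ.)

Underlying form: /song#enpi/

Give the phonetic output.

[soŋg#empi]

/n/ before /g/ (velar) → [ŋ]
/n/ before /p/ (labial) → [m]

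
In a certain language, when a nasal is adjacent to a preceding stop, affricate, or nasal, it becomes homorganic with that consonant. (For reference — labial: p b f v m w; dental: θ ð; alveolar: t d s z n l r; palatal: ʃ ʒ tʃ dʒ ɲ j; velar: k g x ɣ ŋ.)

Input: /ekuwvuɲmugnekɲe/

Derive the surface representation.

[ekuwvuɲɲugŋekŋe]

/m/ after /ɲ/ (palatal) → [ɲ]
/n/ after /g/ (velar) → [ŋ]
/ɲ/ after /k/ (velar) → [ŋ]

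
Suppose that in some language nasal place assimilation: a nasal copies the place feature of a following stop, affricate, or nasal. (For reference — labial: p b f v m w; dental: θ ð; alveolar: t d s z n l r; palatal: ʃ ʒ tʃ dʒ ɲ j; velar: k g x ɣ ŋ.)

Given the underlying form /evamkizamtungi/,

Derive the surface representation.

/m/ before /k/ (velar) → [ŋ]
/m/ before /t/ (alveolar) → [n]
/n/ before /g/ (velar) → [ŋ]

[evaŋkizantuŋgi]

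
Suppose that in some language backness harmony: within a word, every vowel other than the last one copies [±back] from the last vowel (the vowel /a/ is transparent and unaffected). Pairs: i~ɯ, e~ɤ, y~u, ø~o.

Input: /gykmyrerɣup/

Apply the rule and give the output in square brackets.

/y/ harmonizes with /u/ ([+back]) → [u]
/y/ harmonizes with /u/ ([+back]) → [u]
/e/ harmonizes with /u/ ([+back]) → [ɤ]

[gukmurɤrɣup]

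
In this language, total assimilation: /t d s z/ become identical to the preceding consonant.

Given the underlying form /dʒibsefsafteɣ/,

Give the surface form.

[dʒibbeffaffeɣ]

/s/ after /b/ → [b] (total assimilation)
/s/ after /f/ → [f] (total assimilation)
/t/ after /f/ → [f] (total assimilation)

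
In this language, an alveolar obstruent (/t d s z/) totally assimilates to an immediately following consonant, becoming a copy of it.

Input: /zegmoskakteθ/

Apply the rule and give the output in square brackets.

/s/ before /k/ → [k] (total assimilation)

[zegmokkakteθ]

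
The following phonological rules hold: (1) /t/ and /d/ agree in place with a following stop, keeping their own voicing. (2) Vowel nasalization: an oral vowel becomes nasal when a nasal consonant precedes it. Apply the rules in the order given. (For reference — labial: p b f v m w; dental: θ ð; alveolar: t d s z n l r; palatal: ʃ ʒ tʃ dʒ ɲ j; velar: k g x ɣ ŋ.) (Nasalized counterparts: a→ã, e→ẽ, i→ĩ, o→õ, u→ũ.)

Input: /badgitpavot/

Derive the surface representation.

[baggippavot]

Rule 1: /d/ before /g/ (velar) → [g]
Rule 1: /t/ before /p/ (labial) → [p]
After rule 1: baggippavot
Rule 2: no segment meets the rule's conditions; no change.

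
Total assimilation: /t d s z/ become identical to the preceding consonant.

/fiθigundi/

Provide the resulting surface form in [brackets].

[fiθigunni]

/d/ after /n/ → [n] (total assimilation)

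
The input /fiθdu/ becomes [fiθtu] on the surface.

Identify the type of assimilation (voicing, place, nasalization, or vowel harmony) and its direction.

voicing assimilation, progressive

/d/→[t].
Each target copies a feature from the preceding segment, so the direction is progressive.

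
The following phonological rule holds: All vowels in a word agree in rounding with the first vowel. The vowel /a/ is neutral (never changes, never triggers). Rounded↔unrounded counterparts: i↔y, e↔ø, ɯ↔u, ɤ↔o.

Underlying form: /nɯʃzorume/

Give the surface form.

/o/ harmonizes with /ɯ/ ([-round]) → [ɤ]
/u/ harmonizes with /ɯ/ ([-round]) → [ɯ]

[nɯʃzɤrɯme]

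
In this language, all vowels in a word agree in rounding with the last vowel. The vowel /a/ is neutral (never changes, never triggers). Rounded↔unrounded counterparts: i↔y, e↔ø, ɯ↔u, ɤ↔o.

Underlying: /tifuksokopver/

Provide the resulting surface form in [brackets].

/u/ harmonizes with /e/ ([-round]) → [ɯ]
/o/ harmonizes with /e/ ([-round]) → [ɤ]
/o/ harmonizes with /e/ ([-round]) → [ɤ]

[tifɯksɤkɤpver]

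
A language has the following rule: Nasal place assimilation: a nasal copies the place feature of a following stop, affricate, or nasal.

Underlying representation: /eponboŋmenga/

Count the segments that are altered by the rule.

/n/ before /b/ (labial) → [m]
/ŋ/ before /m/ (labial) → [m]
/n/ before /g/ (velar) → [ŋ]
3 segments change.

3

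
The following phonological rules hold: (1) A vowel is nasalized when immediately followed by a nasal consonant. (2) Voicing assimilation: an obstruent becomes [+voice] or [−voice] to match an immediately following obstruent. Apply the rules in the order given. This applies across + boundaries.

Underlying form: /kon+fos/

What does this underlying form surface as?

[kõn+fos]

Rule 1: /o/ before nasal /n/ → [õ]
After rule 1: kõn+fos
Rule 2: no segment meets the rule's conditions; no change.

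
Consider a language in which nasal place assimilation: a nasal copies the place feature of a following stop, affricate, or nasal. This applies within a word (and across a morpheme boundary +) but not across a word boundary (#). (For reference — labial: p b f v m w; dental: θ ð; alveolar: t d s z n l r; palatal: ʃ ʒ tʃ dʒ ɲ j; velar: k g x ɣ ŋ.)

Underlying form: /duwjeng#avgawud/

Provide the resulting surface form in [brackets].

[duwjeŋg#avgawud]

/n/ before /g/ (velar) → [ŋ]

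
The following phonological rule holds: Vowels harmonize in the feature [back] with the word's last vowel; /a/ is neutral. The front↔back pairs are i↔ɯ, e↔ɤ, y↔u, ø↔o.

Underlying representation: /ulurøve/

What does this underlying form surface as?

[ylyrøve]

/u/ harmonizes with /e/ ([-back]) → [y]
/u/ harmonizes with /e/ ([-back]) → [y]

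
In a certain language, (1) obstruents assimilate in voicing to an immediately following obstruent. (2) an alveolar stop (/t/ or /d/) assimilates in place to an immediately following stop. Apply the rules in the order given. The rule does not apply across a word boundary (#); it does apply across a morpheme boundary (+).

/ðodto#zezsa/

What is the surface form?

Rule 1: /d/ before /t/ (voiceless) → [t]
Rule 1: /z/ before /s/ (voiceless) → [s]
After rule 1: ðotto#zessa
Rule 2: no segment meets the rule's conditions; no change.

[ðotto#zessa]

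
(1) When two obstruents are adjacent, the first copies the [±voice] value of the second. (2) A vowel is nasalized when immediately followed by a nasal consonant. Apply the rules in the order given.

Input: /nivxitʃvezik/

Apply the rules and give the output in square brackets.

Rule 1: /v/ before /x/ (voiceless) → [f]
Rule 1: /tʃ/ before /v/ (voiced) → [dʒ]
After rule 1: nifxidʒvezik
Rule 2: no segment meets the rule's conditions; no change.

[nifxidʒvezik]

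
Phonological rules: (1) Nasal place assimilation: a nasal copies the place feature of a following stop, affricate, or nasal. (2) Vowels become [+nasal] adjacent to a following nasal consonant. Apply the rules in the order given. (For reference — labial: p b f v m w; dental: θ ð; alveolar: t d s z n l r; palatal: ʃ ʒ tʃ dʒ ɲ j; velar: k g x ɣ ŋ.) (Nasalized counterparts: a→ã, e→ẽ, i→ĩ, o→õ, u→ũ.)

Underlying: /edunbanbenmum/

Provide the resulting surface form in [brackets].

Rule 1: /n/ before /b/ (labial) → [m]
Rule 1: /n/ before /b/ (labial) → [m]
Rule 1: /n/ before /m/ (labial) → [m]
After rule 1: edumbambemmum
Rule 2: /u/ before nasal /m/ → [ũ]
Rule 2: /a/ before nasal /m/ → [ã]
Rule 2: /e/ before nasal /m/ → [ẽ]
Rule 2: /u/ before nasal /m/ → [ũ]

[edũmbãmbẽmmũm]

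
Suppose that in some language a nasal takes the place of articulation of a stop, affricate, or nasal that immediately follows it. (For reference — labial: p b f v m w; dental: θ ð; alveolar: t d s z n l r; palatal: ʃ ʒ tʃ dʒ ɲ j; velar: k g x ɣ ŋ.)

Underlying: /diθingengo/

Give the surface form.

/n/ before /g/ (velar) → [ŋ]
/n/ before /g/ (velar) → [ŋ]

[diθiŋgeŋgo]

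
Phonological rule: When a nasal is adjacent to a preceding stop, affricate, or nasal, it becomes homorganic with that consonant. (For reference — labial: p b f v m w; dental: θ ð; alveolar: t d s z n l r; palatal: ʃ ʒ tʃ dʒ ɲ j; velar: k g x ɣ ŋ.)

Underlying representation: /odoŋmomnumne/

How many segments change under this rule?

/m/ after /ŋ/ (velar) → [ŋ]
/n/ after /m/ (labial) → [m]
/n/ after /m/ (labial) → [m]
3 segments change.

3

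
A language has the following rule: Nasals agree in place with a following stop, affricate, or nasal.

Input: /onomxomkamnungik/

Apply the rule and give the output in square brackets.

[onomxoŋkannuŋgik]

/m/ before /k/ (velar) → [ŋ]
/m/ before /n/ (alveolar) → [n]
/n/ before /g/ (velar) → [ŋ]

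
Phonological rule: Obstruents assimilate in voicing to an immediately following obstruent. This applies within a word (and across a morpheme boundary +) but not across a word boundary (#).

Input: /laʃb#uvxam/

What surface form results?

[laʒb#ufxam]

/ʃ/ before /b/ (voiced) → [ʒ]
/v/ before /x/ (voiceless) → [f]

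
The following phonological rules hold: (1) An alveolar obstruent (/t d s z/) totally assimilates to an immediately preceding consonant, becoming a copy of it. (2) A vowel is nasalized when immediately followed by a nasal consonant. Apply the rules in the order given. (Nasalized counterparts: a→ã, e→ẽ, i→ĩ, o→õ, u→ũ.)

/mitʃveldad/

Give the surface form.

Rule 1: /d/ after /l/ → [l] (total assimilation)
After rule 1: mitʃvellad
Rule 2: no segment meets the rule's conditions; no change.

[mitʃvellad]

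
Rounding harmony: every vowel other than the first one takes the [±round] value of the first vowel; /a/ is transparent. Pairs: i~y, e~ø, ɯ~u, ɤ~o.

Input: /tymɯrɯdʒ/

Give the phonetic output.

[tymurudʒ]

/ɯ/ harmonizes with /y/ ([+round]) → [u]
/ɯ/ harmonizes with /y/ ([+round]) → [u]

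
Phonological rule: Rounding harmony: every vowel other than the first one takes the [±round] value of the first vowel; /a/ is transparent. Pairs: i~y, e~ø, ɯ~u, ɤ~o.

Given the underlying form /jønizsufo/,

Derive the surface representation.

/i/ harmonizes with /ø/ ([+round]) → [y]

[jønyzsufo]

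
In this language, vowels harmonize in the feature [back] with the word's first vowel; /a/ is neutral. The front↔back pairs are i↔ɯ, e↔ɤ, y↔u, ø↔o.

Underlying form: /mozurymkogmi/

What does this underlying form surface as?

[mozurumkogmɯ]

/y/ harmonizes with /o/ ([+back]) → [u]
/i/ harmonizes with /o/ ([+back]) → [ɯ]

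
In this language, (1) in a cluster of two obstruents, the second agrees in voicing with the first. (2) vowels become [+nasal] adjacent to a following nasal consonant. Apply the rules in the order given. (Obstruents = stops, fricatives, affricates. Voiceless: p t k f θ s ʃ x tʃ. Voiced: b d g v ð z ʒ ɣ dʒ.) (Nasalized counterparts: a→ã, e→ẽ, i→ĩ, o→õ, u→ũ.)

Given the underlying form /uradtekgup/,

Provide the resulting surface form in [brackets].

[uraddekkup]

Rule 1: /t/ after /d/ (voiced) → [d]
Rule 1: /g/ after /k/ (voiceless) → [k]
After rule 1: uraddekkup
Rule 2: no segment meets the rule's conditions; no change.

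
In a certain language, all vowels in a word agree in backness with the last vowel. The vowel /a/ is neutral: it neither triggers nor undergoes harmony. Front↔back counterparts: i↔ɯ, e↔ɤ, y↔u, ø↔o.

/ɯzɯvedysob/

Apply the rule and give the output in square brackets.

[ɯzɯvɤdusob]

/e/ harmonizes with /o/ ([+back]) → [ɤ]
/y/ harmonizes with /o/ ([+back]) → [u]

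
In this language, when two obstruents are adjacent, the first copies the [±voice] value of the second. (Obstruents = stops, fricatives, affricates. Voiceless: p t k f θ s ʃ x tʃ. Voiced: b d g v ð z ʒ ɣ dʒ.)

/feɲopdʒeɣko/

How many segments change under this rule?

2

/p/ before /dʒ/ (voiced) → [b]
/ɣ/ before /k/ (voiceless) → [x]
2 segments change.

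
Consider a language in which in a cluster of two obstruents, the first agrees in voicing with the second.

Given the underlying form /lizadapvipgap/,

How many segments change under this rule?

/p/ before /v/ (voiced) → [b]
/p/ before /g/ (voiced) → [b]
2 segments change.

2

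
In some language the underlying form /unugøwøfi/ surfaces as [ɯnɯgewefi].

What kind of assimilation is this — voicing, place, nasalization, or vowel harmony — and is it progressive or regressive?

vowel harmony, regressive

/u/→[ɯ] /u/→[ɯ] /ø/→[e] /ø/→[e].
Vowels agree with the last vowel, so the harmony is regressive.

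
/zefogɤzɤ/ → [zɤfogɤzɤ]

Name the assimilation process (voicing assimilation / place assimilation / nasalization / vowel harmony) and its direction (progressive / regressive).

vowel harmony, regressive

/e/→[ɤ].
Vowels agree with the last vowel, so the harmony is regressive.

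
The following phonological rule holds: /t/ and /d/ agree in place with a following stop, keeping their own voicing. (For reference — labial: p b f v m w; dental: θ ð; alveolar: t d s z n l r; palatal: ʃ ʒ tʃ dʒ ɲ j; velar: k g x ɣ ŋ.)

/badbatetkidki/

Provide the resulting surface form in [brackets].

/d/ before /b/ (labial) → [b]
/t/ before /k/ (velar) → [k]
/d/ before /k/ (velar) → [g]

[babbatekkigki]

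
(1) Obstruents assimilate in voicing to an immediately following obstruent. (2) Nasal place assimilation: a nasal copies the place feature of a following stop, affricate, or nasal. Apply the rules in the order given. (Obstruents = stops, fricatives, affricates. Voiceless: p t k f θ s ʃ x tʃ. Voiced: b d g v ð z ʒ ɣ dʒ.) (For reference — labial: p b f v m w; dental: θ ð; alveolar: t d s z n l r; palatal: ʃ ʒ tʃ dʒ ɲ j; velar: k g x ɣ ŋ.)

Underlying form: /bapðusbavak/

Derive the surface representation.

Rule 1: /p/ before /ð/ (voiced) → [b]
Rule 1: /s/ before /b/ (voiced) → [z]
After rule 1: babðuzbavak
Rule 2: no segment meets the rule's conditions; no change.

[babðuzbavak]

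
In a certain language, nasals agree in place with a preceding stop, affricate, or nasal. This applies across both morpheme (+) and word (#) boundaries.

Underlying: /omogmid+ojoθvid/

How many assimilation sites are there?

/m/ after /g/ (velar) → [ŋ]
1 segment changes.

1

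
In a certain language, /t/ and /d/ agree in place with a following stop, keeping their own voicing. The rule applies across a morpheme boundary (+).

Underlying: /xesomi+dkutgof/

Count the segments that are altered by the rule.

2

/d/ before /k/ (velar) → [g]
/t/ before /g/ (velar) → [k]
2 segments change.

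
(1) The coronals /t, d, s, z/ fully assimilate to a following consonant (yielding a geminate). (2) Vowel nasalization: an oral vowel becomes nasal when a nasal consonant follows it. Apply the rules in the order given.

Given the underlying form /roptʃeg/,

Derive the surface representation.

Rule 1: no segment meets the rule's conditions; no change.
After rule 1: roptʃeg
Rule 2: no segment meets the rule's conditions; no change.

[roptʃeg]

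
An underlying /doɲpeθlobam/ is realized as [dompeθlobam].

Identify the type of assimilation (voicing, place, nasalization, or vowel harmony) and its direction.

place assimilation, regressive

/ɲ/→[m].
Each target copies a feature from the following segment, so the direction is regressive.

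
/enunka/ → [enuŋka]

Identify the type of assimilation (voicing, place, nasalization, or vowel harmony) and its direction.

place assimilation, regressive

/n/→[ŋ].
Each target copies a feature from the following segment, so the direction is regressive.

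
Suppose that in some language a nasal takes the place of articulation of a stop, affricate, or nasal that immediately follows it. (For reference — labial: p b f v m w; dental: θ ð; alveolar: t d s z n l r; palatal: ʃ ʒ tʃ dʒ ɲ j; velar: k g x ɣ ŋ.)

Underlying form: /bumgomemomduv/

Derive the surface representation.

/m/ before /g/ (velar) → [ŋ]
/m/ before /d/ (alveolar) → [n]

[buŋgomemonduv]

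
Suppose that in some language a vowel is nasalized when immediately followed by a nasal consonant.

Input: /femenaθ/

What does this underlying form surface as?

[fẽmẽnaθ]

/e/ before nasal /m/ → [ẽ]
/e/ before nasal /n/ → [ẽ]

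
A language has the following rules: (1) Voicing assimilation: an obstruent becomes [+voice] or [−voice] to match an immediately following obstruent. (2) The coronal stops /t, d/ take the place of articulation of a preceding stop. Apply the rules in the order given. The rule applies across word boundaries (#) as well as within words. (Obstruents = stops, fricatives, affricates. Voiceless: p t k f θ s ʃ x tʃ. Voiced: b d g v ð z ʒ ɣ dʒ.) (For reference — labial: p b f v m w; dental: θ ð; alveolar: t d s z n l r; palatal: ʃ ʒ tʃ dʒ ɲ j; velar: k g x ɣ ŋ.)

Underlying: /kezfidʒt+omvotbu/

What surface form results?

Rule 1: /z/ before /f/ (voiceless) → [s]
Rule 1: /dʒ/ before /t/ (voiceless) → [tʃ]
Rule 1: /t/ before /b/ (voiced) → [d]
After rule 1: kesfitʃt+omvodbu
Rule 2: no segment meets the rule's conditions; no change.

[kesfitʃt+omvodbu]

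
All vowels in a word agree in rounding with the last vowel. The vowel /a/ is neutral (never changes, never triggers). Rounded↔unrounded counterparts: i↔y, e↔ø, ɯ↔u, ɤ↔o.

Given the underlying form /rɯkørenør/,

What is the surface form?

[rukørønør]

/ɯ/ harmonizes with /ø/ ([+round]) → [u]
/e/ harmonizes with /ø/ ([+round]) → [ø]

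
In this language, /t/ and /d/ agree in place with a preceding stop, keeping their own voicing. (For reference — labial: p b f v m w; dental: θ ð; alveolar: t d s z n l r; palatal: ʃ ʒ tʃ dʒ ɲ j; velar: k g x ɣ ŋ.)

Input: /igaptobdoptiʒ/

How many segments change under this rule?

3

/t/ after /p/ (labial) → [p]
/d/ after /b/ (labial) → [b]
/t/ after /p/ (labial) → [p]
3 segments change.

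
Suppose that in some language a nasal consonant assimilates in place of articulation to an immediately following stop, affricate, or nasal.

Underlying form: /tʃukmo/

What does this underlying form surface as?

[tʃukmo]

no segment meets the rule's conditions; no change.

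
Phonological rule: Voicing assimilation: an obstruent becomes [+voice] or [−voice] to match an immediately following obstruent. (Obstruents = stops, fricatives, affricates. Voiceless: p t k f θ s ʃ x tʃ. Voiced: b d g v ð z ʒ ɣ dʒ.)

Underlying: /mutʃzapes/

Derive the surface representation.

/tʃ/ before /z/ (voiced) → [dʒ]

[mudʒzapes]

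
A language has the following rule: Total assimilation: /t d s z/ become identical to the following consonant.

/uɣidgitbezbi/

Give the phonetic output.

/d/ before /g/ → [g] (total assimilation)
/t/ before /b/ → [b] (total assimilation)
/z/ before /b/ → [b] (total assimilation)

[uɣiggibbebbi]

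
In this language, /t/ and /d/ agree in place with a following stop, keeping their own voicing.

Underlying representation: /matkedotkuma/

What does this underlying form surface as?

/t/ before /k/ (velar) → [k]
/t/ before /k/ (velar) → [k]

[makkedokkuma]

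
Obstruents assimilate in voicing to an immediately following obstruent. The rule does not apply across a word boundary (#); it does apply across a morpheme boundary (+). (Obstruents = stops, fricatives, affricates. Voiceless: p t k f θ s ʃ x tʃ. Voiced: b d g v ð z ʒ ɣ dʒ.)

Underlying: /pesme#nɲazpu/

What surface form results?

[pesme#nɲaspu]

/z/ before /p/ (voiceless) → [s]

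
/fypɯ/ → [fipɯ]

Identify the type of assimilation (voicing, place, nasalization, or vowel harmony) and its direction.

/y/→[i].
Vowels agree with the last vowel, so the harmony is regressive.

vowel harmony, regressive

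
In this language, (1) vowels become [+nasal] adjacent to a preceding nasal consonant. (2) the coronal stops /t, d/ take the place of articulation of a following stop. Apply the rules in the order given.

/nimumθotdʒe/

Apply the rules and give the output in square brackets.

[nĩmũmθotdʒe]

Rule 1: /i/ after nasal /n/ → [ĩ]
Rule 1: /u/ after nasal /m/ → [ũ]
After rule 1: nĩmũmθotdʒe
Rule 2: no segment meets the rule's conditions; no change.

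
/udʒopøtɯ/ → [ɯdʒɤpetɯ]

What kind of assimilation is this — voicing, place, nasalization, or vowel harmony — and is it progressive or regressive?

/u/→[ɯ] /o/→[ɤ] /ø/→[e].
Vowels agree with the last vowel, so the harmony is regressive.

vowel harmony, regressive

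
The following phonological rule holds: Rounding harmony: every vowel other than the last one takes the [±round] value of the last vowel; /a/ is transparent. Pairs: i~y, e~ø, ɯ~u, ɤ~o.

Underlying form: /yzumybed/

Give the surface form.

/y/ harmonizes with /e/ ([-round]) → [i]
/u/ harmonizes with /e/ ([-round]) → [ɯ]
/y/ harmonizes with /e/ ([-round]) → [i]

[izɯmibed]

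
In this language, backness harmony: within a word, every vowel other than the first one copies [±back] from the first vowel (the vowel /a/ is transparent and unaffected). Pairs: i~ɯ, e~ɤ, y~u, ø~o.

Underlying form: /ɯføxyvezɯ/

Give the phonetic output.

[ɯfoxuvɤzɯ]

/ø/ harmonizes with /ɯ/ ([+back]) → [o]
/y/ harmonizes with /ɯ/ ([+back]) → [u]
/e/ harmonizes with /ɯ/ ([+back]) → [ɤ]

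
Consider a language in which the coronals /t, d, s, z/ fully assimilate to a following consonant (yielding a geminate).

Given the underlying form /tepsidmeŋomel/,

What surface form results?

/d/ before /m/ → [m] (total assimilation)

[tepsimmeŋomel]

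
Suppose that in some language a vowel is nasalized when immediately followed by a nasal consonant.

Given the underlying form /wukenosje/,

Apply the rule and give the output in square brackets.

/e/ before nasal /n/ → [ẽ]

[wukẽnosje]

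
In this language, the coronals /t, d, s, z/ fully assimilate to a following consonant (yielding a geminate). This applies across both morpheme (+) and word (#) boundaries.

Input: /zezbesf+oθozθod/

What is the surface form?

/z/ before /b/ → [b] (total assimilation)
/s/ before /f/ → [f] (total assimilation)
/z/ before /θ/ → [θ] (total assimilation)

[zebbeff+oθoθθod]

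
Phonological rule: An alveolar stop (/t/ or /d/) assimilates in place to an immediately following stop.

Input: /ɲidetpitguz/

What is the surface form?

/t/ before /p/ (labial) → [p]
/t/ before /g/ (velar) → [k]

[ɲideppikguz]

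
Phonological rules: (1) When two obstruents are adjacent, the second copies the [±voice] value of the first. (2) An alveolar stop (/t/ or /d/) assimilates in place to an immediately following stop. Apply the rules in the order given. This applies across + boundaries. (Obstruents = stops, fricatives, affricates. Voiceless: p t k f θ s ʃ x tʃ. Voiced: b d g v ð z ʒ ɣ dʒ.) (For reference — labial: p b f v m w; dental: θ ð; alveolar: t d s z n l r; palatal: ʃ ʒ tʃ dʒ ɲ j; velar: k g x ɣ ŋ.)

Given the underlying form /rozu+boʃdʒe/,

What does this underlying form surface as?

[rozu+boʃtʃe]

Rule 1: /dʒ/ after /ʃ/ (voiceless) → [tʃ]
After rule 1: rozu+boʃtʃe
Rule 2: no segment meets the rule's conditions; no change.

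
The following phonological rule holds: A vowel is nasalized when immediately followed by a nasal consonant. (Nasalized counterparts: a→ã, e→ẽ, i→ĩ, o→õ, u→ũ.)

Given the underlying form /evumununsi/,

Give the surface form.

/u/ before nasal /m/ → [ũ]
/u/ before nasal /n/ → [ũ]
/u/ before nasal /n/ → [ũ]

[evũmũnũnsi]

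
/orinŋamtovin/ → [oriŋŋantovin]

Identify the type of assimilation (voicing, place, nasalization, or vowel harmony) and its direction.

place assimilation, regressive

/n/→[ŋ] /m/→[n].
Each target copies a feature from the following segment, so the direction is regressive.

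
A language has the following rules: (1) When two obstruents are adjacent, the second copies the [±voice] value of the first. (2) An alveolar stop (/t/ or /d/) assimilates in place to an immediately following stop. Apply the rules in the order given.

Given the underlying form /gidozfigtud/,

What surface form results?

[gidozvigdud]

Rule 1: /f/ after /z/ (voiced) → [v]
Rule 1: /t/ after /g/ (voiced) → [d]
After rule 1: gidozvigdud
Rule 2: no segment meets the rule's conditions; no change.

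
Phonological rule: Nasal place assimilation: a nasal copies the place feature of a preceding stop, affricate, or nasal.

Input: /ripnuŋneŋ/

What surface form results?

/n/ after /p/ (labial) → [m]
/n/ after /ŋ/ (velar) → [ŋ]

[ripmuŋŋeŋ]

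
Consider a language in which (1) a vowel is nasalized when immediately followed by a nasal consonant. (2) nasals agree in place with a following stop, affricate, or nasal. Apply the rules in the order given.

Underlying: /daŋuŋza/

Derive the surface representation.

Rule 1: /a/ before nasal /ŋ/ → [ã]
Rule 1: /u/ before nasal /ŋ/ → [ũ]
After rule 1: dãŋũŋza
Rule 2: no segment meets the rule's conditions; no change.

[dãŋũŋza]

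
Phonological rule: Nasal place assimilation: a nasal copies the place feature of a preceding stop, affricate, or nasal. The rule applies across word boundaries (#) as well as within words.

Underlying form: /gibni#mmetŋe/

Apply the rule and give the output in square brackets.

[gibmi#mmetne]

/n/ after /b/ (labial) → [m]
/ŋ/ after /t/ (alveolar) → [n]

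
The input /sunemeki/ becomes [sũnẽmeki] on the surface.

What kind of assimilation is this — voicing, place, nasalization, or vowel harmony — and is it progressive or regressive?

/u/→[ũ] /e/→[ẽ].
Each target copies a feature from the following segment, so the direction is regressive.

nasalization, regressive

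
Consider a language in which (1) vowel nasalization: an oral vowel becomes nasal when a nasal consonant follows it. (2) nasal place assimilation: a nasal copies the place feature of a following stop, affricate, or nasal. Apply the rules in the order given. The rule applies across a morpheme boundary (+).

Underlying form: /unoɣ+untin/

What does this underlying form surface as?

[ũnoɣ+ũntĩn]

Rule 1: /u/ before nasal /n/ → [ũ]
Rule 1: /u/ before nasal /n/ → [ũ]
Rule 1: /i/ before nasal /n/ → [ĩ]
After rule 1: ũnoɣ+ũntĩn
Rule 2: no segment meets the rule's conditions; no change.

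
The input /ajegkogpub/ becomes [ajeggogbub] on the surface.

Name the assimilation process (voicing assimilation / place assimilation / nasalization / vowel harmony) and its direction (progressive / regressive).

voicing assimilation, progressive

/k/→[g] /p/→[b].
Each target copies a feature from the preceding segment, so the direction is progressive.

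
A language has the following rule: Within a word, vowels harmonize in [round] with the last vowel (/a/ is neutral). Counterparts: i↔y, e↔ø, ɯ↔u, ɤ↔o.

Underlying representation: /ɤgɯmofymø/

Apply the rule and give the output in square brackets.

[ogumofymø]

/ɤ/ harmonizes with /ø/ ([+round]) → [o]
/ɯ/ harmonizes with /ø/ ([+round]) → [u]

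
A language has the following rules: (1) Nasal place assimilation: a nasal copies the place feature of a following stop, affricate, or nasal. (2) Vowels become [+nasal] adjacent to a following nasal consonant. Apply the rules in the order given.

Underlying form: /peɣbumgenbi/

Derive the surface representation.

[peɣbũŋgẽmbi]

Rule 1: /m/ before /g/ (velar) → [ŋ]
Rule 1: /n/ before /b/ (labial) → [m]
After rule 1: peɣbuŋgembi
Rule 2: /u/ before nasal /ŋ/ → [ũ]
Rule 2: /e/ before nasal /m/ → [ẽ]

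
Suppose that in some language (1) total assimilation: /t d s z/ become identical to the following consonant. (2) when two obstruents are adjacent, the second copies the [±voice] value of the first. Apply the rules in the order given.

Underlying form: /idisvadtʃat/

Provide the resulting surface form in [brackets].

[idivvatʃtʃat]

Rule 1: /s/ before /v/ → [v] (total assimilation)
Rule 1: /d/ before /tʃ/ → [tʃ] (total assimilation)
After rule 1: idivvatʃtʃat
Rule 2: no segment meets the rule's conditions; no change.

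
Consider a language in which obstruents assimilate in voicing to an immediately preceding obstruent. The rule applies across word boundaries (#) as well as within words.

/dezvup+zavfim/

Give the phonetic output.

/z/ after /p/ (voiceless) → [s]
/f/ after /v/ (voiced) → [v]

[dezvup+savvim]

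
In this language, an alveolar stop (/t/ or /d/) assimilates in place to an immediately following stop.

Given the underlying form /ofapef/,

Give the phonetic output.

[ofapef]

no segment meets the rule's conditions; no change.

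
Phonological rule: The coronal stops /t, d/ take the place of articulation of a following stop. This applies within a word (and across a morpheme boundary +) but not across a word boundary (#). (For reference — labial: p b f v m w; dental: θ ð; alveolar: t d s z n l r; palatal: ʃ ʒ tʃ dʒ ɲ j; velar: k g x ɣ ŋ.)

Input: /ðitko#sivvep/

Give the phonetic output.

/t/ before /k/ (velar) → [k]

[ðikko#sivvep]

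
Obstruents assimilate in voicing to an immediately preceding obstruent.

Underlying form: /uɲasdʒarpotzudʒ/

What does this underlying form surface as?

[uɲastʃarpotsudʒ]

/dʒ/ after /s/ (voiceless) → [tʃ]
/z/ after /t/ (voiceless) → [s]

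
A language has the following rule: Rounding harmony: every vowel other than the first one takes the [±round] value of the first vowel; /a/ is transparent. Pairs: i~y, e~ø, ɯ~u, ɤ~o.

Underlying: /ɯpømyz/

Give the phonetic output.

[ɯpemiz]

/ø/ harmonizes with /ɯ/ ([-round]) → [e]
/y/ harmonizes with /ɯ/ ([-round]) → [i]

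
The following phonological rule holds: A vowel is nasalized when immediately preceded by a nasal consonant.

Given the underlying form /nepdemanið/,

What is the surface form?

[nẽpdemãnĩð]

/e/ after nasal /n/ → [ẽ]
/a/ after nasal /m/ → [ã]
/i/ after nasal /n/ → [ĩ]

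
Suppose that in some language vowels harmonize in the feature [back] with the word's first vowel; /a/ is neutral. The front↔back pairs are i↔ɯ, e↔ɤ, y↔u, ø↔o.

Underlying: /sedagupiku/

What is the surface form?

[sedagypiky]

/u/ harmonizes with /e/ ([-back]) → [y]
/u/ harmonizes with /e/ ([-back]) → [y]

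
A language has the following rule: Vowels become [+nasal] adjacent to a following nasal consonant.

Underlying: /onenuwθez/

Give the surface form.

/o/ before nasal /n/ → [õ]
/e/ before nasal /n/ → [ẽ]

[õnẽnuwθez]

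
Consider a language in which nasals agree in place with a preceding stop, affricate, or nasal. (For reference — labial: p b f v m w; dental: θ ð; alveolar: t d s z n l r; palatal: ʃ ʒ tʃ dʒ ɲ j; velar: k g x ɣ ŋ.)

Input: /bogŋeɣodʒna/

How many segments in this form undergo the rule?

/n/ after /dʒ/ (palatal) → [ɲ]
1 segment changes.

1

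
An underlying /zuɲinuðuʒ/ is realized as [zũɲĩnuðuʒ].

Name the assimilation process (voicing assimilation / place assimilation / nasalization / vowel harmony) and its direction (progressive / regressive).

/u/→[ũ] /i/→[ĩ].
Each target copies a feature from the following segment, so the direction is regressive.

nasalization, regressive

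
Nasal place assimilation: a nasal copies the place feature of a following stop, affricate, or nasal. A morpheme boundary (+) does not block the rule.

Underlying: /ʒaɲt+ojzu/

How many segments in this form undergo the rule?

/ɲ/ before /t/ (alveolar) → [n]
1 segment changes.

1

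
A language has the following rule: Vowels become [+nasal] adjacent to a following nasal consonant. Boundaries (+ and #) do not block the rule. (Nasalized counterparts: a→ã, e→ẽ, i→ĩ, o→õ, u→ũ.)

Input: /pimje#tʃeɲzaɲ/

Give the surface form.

/i/ before nasal /m/ → [ĩ]
/e/ before nasal /ɲ/ → [ẽ]
/a/ before nasal /ɲ/ → [ã]

[pĩmje#tʃẽɲzãɲ]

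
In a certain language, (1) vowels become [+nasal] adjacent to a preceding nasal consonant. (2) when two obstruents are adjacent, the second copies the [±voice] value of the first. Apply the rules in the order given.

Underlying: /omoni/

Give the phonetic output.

[omõnĩ]

Rule 1: /o/ after nasal /m/ → [õ]
Rule 1: /i/ after nasal /n/ → [ĩ]
After rule 1: omõnĩ
Rule 2: no segment meets the rule's conditions; no change.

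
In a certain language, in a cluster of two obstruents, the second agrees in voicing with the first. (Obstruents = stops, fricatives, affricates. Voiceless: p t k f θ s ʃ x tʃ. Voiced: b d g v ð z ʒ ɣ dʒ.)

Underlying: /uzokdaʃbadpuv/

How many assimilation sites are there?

/d/ after /k/ (voiceless) → [t]
/b/ after /ʃ/ (voiceless) → [p]
/p/ after /d/ (voiced) → [b]
3 segments change.

3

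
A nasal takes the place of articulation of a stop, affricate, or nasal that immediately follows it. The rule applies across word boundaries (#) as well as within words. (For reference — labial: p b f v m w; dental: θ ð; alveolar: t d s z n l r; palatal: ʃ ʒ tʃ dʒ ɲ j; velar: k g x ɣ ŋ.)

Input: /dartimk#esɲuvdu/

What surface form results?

/m/ before /k/ (velar) → [ŋ]

[dartiŋk#esɲuvdu]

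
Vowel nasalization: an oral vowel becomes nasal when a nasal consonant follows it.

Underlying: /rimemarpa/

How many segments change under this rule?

/i/ before nasal /m/ → [ĩ]
/e/ before nasal /m/ → [ẽ]
2 segments change.

2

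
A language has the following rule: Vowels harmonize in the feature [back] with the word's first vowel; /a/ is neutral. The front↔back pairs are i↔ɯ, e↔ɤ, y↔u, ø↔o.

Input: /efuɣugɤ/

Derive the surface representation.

[efyɣyge]

/u/ harmonizes with /e/ ([-back]) → [y]
/u/ harmonizes with /e/ ([-back]) → [y]
/ɤ/ harmonizes with /e/ ([-back]) → [e]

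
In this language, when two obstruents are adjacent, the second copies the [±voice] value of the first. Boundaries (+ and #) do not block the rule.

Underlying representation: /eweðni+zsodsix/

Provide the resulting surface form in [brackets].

[eweðni+zzodzix]

/s/ after /z/ (voiced) → [z]
/s/ after /d/ (voiced) → [z]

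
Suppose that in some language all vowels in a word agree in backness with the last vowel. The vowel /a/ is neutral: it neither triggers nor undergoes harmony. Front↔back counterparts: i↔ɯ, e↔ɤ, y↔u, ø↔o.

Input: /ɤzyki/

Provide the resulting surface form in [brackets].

/ɤ/ harmonizes with /i/ ([-back]) → [e]

[ezyki]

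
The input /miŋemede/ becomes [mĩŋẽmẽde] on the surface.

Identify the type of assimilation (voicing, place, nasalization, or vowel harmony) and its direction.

nasalization, progressive

/i/→[ĩ] /e/→[ẽ] /e/→[ẽ].
Each target copies a feature from the preceding segment, so the direction is progressive.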